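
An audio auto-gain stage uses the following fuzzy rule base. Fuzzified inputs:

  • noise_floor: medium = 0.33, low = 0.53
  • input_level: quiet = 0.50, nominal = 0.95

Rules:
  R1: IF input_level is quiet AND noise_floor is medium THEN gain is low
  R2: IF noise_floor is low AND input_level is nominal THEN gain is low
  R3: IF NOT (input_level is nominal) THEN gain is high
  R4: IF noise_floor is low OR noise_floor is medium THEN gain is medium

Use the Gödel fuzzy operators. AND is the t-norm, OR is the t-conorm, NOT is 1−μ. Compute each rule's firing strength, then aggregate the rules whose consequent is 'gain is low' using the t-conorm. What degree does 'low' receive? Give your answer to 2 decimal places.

0.53

R1: quiet=0.50, medium=0.33; AND[min(a, b)] → w = 0.33
R2: low=0.53, nominal=0.95; AND[min(a, b)] → w = 0.53
R3: ¬nominal=1−0.95=0.05 → w = 0.05
R4: low=0.53, medium=0.33; OR[max(a, b)] → w = 0.53
Rules with consequent 'low': {R1, R2} → strengths 0.33, 0.53
Aggregate via t-conorm [max(a, b)]: 0.53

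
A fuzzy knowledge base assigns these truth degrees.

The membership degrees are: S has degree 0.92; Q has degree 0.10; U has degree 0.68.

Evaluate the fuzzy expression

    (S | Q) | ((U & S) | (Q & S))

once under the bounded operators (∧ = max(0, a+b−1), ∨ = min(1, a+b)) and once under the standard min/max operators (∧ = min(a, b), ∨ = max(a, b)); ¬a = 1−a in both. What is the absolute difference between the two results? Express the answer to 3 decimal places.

Under bounded:
  S | Q = min(1, a+b) on (0.92, 0.10) = 1.00
  U & S = max(0, a+b−1) on (0.68, 0.92) = 0.60
  Q & S = max(0, a+b−1) on (0.10, 0.92) = 0.02
  (U & S) | (Q & S) = min(1, a+b) on (0.60, 0.02) = 0.62
  (S | Q) | ((U & S) | (Q & S)) = min(1, a+b) on (1.00, 0.62) = 1.00
  → value = 1.0000
Under standard min/max:
  S | Q = max(a, b) on (0.92, 0.10) = 0.92
  U & S = min(a, b) on (0.68, 0.92) = 0.68
  Q & S = min(a, b) on (0.10, 0.92) = 0.10
  (U & S) | (Q & S) = max(a, b) on (0.68, 0.10) = 0.68
  (S | Q) | ((U & S) | (Q & S)) = max(a, b) on (0.92, 0.68) = 0.92
  → value = 0.9200
|1.0000 − 0.9200| = 0.080

0.080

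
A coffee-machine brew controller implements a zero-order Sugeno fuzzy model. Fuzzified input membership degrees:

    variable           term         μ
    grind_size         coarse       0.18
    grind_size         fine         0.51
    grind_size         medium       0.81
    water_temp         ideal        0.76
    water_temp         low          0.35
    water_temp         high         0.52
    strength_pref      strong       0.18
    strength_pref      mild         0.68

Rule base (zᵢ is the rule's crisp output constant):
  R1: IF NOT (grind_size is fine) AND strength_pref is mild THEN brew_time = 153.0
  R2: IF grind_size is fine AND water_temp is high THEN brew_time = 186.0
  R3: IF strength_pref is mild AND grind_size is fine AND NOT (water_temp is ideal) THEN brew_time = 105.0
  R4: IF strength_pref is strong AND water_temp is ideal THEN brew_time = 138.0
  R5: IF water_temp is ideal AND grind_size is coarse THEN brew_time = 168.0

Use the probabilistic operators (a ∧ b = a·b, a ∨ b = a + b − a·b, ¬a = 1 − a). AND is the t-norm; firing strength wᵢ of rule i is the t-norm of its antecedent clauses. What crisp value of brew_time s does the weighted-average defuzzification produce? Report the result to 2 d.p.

R1 (z=153.0): ¬fine=1−0.51=0.49, mild=0.68; AND[a·b] → w = 0.3332
R2 (z=186.0): fine=0.51, high=0.52; AND[a·b] → w = 0.2652
R3 (z=105.0): mild=0.68, fine=0.51, ¬ideal=1−0.76=0.24; AND[a·b] → w = 0.0832
R4 (z=138.0): strong=0.18, ideal=0.76; AND[a·b] → w = 0.1368
R5 (z=168.0): ideal=0.76, coarse=0.18; AND[a·b] → w = 0.1368
Weighted average = (0.3332·153.0 + 0.2652·186.0 + 0.0832·105.0 + 0.1368·138.0 + 0.1368·168.0) / (0.3332 + 0.2652 + 0.0832 + 0.1368 + 0.1368)
  = 150.9070 / 0.9552 = 157.98

157.98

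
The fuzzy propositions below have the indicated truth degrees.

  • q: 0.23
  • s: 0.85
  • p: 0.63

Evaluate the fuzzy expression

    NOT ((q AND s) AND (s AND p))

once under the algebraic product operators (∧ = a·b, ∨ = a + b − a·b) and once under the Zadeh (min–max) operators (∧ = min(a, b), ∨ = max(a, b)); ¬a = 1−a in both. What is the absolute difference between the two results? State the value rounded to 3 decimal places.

Under algebraic product:
  q AND s = a·b on (0.2300, 0.8500) = 0.1955
  s AND p = a·b on (0.8500, 0.6300) = 0.5355
  (q AND s) AND (s AND p) = a·b on (0.1955, 0.5355) = 0.1047
  NOT ((q AND s) AND (s AND p)) = 1 − 0.1047 = 0.8953
  → value = 0.8953
Under Zadeh (min–max):
  q AND s = min(a, b) on (0.23, 0.85) = 0.23
  s AND p = min(a, b) on (0.85, 0.63) = 0.63
  (q AND s) AND (s AND p) = min(a, b) on (0.23, 0.63) = 0.23
  NOT ((q AND s) AND (s AND p)) = 1 − 0.23 = 0.77
  → value = 0.7700
|0.8953 − 0.7700| = 0.125

0.125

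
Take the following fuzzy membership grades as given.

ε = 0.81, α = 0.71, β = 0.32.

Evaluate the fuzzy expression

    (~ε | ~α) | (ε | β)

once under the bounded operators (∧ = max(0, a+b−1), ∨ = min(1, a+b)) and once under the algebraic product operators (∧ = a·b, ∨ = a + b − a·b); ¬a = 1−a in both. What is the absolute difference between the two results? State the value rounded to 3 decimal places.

0.074

Under bounded:
  ~ε = 1 − 0.81 = 0.19
  ~α = 1 − 0.71 = 0.29
  ~ε | ~α = min(1, a+b) on (0.19, 0.29) = 0.48
  ε | β = min(1, a+b) on (0.81, 0.32) = 1.00
  (~ε | ~α) | (ε | β) = min(1, a+b) on (0.48, 1.00) = 1.00
  → value = 1.0000
Under algebraic product:
  ~ε = 1 − 0.8100 = 0.1900
  ~α = 1 − 0.7100 = 0.2900
  ~ε | ~α = a + b − a·b on (0.1900, 0.2900) = 0.4249
  ε | β = a + b − a·b on (0.8100, 0.3200) = 0.8708
  (~ε | ~α) | (ε | β) = a + b − a·b on (0.4249, 0.8708) = 0.9257
  → value = 0.9257
|1.0000 − 0.9257| = 0.074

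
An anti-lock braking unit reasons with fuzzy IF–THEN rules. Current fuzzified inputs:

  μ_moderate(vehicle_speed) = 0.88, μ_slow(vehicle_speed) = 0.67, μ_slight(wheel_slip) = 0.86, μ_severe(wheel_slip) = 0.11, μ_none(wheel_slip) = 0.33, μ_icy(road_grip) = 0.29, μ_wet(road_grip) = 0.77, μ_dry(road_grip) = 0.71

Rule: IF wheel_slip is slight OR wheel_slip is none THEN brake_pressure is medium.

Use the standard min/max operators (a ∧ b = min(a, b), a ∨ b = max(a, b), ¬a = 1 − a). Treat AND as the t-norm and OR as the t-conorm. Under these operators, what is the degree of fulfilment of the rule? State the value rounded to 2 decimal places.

0.86

firing strength: slight=0.86, none=0.33; OR[max(a, b)] → w = 0.86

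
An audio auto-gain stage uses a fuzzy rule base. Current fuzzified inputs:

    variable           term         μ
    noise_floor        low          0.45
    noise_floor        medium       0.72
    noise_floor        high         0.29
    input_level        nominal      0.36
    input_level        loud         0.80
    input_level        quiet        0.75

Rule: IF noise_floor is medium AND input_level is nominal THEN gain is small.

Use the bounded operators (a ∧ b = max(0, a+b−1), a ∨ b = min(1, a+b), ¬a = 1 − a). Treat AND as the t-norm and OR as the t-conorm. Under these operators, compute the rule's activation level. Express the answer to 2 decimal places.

firing strength: medium=0.72, nominal=0.36; AND[max(0, a+b−1)] → w = 0.08

0.08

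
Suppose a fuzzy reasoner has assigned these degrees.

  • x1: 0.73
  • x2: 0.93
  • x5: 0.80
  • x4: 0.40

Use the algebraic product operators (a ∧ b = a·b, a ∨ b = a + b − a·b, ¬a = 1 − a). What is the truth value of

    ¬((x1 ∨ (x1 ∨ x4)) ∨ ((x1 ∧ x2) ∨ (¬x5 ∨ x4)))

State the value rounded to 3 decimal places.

x1 ∨ x4 = a + b − a·b on (0.7300, 0.4000) = 0.8380
x1 ∨ (x1 ∨ x4) = a + b − a·b on (0.7300, 0.8380) = 0.9563
x1 ∧ x2 = a·b on (0.7300, 0.9300) = 0.6789
¬x5 = 1 − 0.8000 = 0.2000
¬x5 ∨ x4 = a + b − a·b on (0.2000, 0.4000) = 0.5200
(x1 ∧ x2) ∨ (¬x5 ∨ x4) = a + b − a·b on (0.6789, 0.5200) = 0.8459
(x1 ∨ (x1 ∨ x4)) ∨ ((x1 ∧ x2) ∨ (¬x5 ∨ x4)) = a + b − a·b on (0.9563, 0.8459) = 0.9933
¬((x1 ∨ (x1 ∨ x4)) ∨ ((x1 ∧ x2) ∨ (¬x5 ∨ x4))) = 1 − 0.9933 = 0.0067

0.007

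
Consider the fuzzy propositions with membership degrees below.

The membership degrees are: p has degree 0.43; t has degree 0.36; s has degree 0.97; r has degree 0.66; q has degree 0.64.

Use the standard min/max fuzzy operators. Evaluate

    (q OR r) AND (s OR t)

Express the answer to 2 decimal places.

0.66

q OR r = max(a, b) on (0.64, 0.66) = 0.66
s OR t = max(a, b) on (0.97, 0.36) = 0.97
(q OR r) AND (s OR t) = min(a, b) on (0.66, 0.97) = 0.66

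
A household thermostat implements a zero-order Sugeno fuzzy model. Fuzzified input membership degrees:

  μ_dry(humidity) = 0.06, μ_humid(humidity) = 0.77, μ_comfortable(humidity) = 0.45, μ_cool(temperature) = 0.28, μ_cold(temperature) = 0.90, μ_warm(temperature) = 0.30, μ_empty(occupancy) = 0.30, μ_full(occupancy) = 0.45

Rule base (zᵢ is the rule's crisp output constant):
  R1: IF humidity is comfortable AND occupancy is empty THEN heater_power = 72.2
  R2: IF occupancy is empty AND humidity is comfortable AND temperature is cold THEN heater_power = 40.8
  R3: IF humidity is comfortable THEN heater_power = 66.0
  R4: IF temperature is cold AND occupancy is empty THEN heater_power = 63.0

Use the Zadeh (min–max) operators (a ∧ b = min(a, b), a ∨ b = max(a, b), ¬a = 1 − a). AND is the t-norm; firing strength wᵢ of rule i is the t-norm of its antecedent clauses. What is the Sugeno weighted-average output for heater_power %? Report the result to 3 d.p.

R1 (z=72.2): comfortable=0.45, empty=0.30; AND[min(a, b)] → w = 0.30
R2 (z=40.8): empty=0.30, comfortable=0.45, cold=0.90; AND[min(a, b)] → w = 0.30
R3 (z=66.0): comfortable=0.45 → w = 0.45
R4 (z=63.0): cold=0.90, empty=0.30; AND[min(a, b)] → w = 0.30
Weighted average = (0.30·72.2 + 0.30·40.8 + 0.45·66.0 + 0.30·63.0) / (0.30 + 0.30 + 0.45 + 0.30)
  = 82.5000 / 1.3500 = 61.111

61.111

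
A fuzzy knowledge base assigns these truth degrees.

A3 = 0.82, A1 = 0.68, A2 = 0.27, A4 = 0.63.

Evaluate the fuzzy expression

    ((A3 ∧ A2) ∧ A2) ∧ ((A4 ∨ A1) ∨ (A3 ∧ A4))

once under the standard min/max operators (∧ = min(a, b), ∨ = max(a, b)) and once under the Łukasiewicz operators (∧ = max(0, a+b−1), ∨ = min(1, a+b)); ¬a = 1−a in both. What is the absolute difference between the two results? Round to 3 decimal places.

0.270

Under standard min/max:
  A3 ∧ A2 = min(a, b) on (0.82, 0.27) = 0.27
  (A3 ∧ A2) ∧ A2 = min(a, b) on (0.27, 0.27) = 0.27
  A4 ∨ A1 = max(a, b) on (0.63, 0.68) = 0.68
  A3 ∧ A4 = min(a, b) on (0.82, 0.63) = 0.63
  (A4 ∨ A1) ∨ (A3 ∧ A4) = max(a, b) on (0.68, 0.63) = 0.68
  ((A3 ∧ A2) ∧ A2) ∧ ((A4 ∨ A1) ∨ (A3 ∧ A4)) = min(a, b) on (0.27, 0.68) = 0.27
  → value = 0.2700
Under Łukasiewicz:
  A3 ∧ A2 = max(0, a+b−1) on (0.82, 0.27) = 0.09
  (A3 ∧ A2) ∧ A2 = max(0, a+b−1) on (0.09, 0.27) = 0.00
  A4 ∨ A1 = min(1, a+b) on (0.63, 0.68) = 1.00
  A3 ∧ A4 = max(0, a+b−1) on (0.82, 0.63) = 0.45
  (A4 ∨ A1) ∨ (A3 ∧ A4) = min(1, a+b) on (1.00, 0.45) = 1.00
  ((A3 ∧ A2) ∧ A2) ∧ ((A4 ∨ A1) ∨ (A3 ∧ A4)) = max(0, a+b−1) on (0.00, 1.00) = 0.00
  → value = 0.0000
|0.2700 − 0.0000| = 0.270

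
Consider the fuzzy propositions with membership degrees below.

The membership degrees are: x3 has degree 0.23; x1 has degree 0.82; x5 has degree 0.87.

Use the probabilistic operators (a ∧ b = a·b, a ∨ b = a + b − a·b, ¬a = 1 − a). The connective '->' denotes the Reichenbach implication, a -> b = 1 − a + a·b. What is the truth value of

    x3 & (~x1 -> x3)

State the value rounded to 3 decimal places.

~x1 = 1 − 0.8200 = 0.1800
~x1 -> x3  [Reichenbach: 1 − a + a·b] with a=0.1800, b=0.2300 → 0.8614
x3 & (~x1 -> x3) = a·b on (0.2300, 0.8614) = 0.1981

0.198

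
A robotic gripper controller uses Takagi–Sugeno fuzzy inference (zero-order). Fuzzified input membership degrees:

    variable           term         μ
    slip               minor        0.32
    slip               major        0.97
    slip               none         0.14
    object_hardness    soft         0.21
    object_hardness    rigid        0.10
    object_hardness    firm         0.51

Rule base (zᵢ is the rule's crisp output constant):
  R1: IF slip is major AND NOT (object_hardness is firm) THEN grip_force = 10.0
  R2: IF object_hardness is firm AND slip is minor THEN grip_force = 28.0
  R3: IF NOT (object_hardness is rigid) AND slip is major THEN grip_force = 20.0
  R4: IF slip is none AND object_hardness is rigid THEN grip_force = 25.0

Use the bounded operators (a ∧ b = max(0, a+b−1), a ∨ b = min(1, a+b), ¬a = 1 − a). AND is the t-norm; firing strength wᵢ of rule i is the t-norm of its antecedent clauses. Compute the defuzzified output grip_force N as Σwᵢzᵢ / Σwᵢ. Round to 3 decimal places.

R1 (z=10.0): major=0.97, ¬firm=1−0.51=0.49; AND[max(0, a+b−1)] → w = 0.46
R2 (z=28.0): firm=0.51, minor=0.32; AND[max(0, a+b−1)] → w = 0.00
R3 (z=20.0): ¬rigid=1−0.10=0.90, major=0.97; AND[max(0, a+b−1)] → w = 0.87
R4 (z=25.0): none=0.14, rigid=0.10; AND[max(0, a+b−1)] → w = 0.00
Weighted average = (0.46·10.0 + 0.00·28.0 + 0.87·20.0 + 0.00·25.0) / (0.46 + 0.00 + 0.87 + 0.00)
  = 22.0000 / 1.3300 = 16.541

16.541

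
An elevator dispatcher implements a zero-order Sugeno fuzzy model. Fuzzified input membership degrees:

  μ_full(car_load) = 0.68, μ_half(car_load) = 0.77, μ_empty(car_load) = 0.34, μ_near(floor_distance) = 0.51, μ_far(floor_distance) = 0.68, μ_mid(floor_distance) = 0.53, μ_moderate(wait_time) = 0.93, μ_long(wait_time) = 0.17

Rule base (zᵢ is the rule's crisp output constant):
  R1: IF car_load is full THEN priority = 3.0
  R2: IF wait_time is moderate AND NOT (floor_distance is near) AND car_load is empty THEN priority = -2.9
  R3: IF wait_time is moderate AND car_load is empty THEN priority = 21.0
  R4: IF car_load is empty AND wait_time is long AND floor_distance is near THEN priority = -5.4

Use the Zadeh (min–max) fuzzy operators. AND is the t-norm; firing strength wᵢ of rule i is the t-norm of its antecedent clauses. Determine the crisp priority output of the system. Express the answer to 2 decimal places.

4.76

R1 (z=3.0): full=0.68 → w = 0.68
R2 (z=-2.9): moderate=0.93, ¬near=1−0.51=0.49, empty=0.34; AND[min(a, b)] → w = 0.34
R3 (z=21.0): moderate=0.93, empty=0.34; AND[min(a, b)] → w = 0.34
R4 (z=-5.4): empty=0.34, long=0.17, near=0.51; AND[min(a, b)] → w = 0.17
Weighted average = (0.68·3.0 + 0.34·-2.9 + 0.34·21.0 + 0.17·-5.4) / (0.68 + 0.34 + 0.34 + 0.17)
  = 7.2760 / 1.5300 = 4.76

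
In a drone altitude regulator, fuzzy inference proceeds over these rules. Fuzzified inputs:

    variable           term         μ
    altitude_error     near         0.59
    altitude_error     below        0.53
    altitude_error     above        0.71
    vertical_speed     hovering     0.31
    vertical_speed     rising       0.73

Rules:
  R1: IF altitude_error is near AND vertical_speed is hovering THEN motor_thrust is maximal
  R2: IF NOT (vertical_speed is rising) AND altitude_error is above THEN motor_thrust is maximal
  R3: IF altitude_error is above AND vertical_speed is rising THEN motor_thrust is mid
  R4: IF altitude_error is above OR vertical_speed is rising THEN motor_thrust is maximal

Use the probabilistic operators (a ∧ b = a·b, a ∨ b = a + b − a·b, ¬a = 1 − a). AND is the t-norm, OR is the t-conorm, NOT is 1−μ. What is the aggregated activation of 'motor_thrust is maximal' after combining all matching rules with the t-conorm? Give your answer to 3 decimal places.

0.948

R1: near=0.59, hovering=0.31; AND[a·b] → w = 0.1829
R2: ¬rising=1−0.73=0.27, above=0.71; AND[a·b] → w = 0.1917
R3: above=0.71, rising=0.73; AND[a·b] → w = 0.5183
R4: above=0.71, rising=0.73; OR[a + b − a·b] → w = 0.9217
Rules with consequent 'maximal': {R1, R2, R4} → strengths 0.1829, 0.1917, 0.9217
Aggregate via t-conorm [a + b − a·b]: 0.9483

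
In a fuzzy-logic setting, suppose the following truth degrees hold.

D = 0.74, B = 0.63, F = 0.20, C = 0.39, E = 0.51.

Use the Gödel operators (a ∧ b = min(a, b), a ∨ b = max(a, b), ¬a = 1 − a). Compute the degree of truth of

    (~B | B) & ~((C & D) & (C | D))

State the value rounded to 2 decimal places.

~B = 1 − 0.63 = 0.37
~B | B = max(a, b) on (0.37, 0.63) = 0.63
C & D = min(a, b) on (0.39, 0.74) = 0.39
C | D = max(a, b) on (0.39, 0.74) = 0.74
(C & D) & (C | D) = min(a, b) on (0.39, 0.74) = 0.39
~((C & D) & (C | D)) = 1 − 0.39 = 0.61
(~B | B) & ~((C & D) & (C | D)) = min(a, b) on (0.63, 0.61) = 0.61

0.61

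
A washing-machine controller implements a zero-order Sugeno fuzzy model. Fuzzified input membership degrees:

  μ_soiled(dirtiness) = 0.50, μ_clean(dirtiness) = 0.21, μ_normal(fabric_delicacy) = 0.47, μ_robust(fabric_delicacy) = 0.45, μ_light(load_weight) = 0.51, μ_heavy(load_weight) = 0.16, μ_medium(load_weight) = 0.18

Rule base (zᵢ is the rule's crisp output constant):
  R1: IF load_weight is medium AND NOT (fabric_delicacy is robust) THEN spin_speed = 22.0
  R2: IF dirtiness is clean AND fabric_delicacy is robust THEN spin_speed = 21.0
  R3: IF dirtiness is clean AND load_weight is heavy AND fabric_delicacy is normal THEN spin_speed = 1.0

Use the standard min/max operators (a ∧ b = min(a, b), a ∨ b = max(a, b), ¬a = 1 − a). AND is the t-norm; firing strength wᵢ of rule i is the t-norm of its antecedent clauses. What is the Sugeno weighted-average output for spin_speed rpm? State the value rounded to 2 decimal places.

15.51

R1 (z=22.0): medium=0.18, ¬robust=1−0.45=0.55; AND[min(a, b)] → w = 0.18
R2 (z=21.0): clean=0.21, robust=0.45; AND[min(a, b)] → w = 0.21
R3 (z=1.0): clean=0.21, heavy=0.16, normal=0.47; AND[min(a, b)] → w = 0.16
Weighted average = (0.18·22.0 + 0.21·21.0 + 0.16·1.0) / (0.18 + 0.21 + 0.16)
  = 8.5300 / 0.5500 = 15.51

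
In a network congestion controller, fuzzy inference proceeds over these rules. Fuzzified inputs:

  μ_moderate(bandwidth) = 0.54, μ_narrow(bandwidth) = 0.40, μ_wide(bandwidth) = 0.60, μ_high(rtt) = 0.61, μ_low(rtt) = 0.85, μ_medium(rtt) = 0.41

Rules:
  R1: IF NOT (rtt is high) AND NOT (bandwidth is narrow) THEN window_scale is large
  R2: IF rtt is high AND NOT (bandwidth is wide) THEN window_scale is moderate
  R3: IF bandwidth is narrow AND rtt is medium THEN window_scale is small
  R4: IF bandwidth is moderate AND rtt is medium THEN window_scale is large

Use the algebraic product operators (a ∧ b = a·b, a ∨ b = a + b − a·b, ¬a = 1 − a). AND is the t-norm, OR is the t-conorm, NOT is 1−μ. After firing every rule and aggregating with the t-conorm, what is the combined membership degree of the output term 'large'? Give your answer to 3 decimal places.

R1: ¬high=1−0.61=0.39, ¬narrow=1−0.40=0.60; AND[a·b] → w = 0.2340
R2: high=0.61, ¬wide=1−0.60=0.40; AND[a·b] → w = 0.2440
R3: narrow=0.40, medium=0.41; AND[a·b] → w = 0.1640
R4: moderate=0.54, medium=0.41; AND[a·b] → w = 0.2214
Rules with consequent 'large': {R1, R4} → strengths 0.2340, 0.2214
Aggregate via t-conorm [a + b − a·b]: 0.4036

0.404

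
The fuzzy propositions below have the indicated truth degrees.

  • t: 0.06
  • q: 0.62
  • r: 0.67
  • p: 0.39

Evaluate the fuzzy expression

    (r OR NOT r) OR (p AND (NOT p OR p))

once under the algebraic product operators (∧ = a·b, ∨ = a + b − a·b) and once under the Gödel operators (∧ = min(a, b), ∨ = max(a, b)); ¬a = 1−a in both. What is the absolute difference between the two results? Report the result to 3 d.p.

0.175

Under algebraic product:
  NOT r = 1 − 0.6700 = 0.3300
  r OR NOT r = a + b − a·b on (0.6700, 0.3300) = 0.7789
  NOT p = 1 − 0.3900 = 0.6100
  NOT p OR p = a + b − a·b on (0.6100, 0.3900) = 0.7621
  p AND (NOT p OR p) = a·b on (0.3900, 0.7621) = 0.2972
  (r OR NOT r) OR (p AND (NOT p OR p)) = a + b − a·b on (0.7789, 0.2972) = 0.8446
  → value = 0.8446
Under Gödel:
  NOT r = 1 − 0.67 = 0.33
  r OR NOT r = max(a, b) on (0.67, 0.33) = 0.67
  NOT p = 1 − 0.39 = 0.61
  NOT p OR p = max(a, b) on (0.61, 0.39) = 0.61
  p AND (NOT p OR p) = min(a, b) on (0.39, 0.61) = 0.39
  (r OR NOT r) OR (p AND (NOT p OR p)) = max(a, b) on (0.67, 0.39) = 0.67
  → value = 0.6700
|0.8446 − 0.6700| = 0.175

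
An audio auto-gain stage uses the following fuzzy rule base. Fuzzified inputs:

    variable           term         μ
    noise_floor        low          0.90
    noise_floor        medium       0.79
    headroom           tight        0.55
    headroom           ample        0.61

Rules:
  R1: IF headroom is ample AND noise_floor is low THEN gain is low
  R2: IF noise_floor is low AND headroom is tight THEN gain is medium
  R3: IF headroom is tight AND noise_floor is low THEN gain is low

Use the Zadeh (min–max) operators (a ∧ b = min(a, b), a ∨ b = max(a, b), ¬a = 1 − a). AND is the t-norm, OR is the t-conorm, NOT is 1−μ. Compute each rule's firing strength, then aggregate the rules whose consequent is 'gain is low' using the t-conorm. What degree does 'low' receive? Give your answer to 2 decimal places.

R1: ample=0.61, low=0.90; AND[min(a, b)] → w = 0.61
R2: low=0.90, tight=0.55; AND[min(a, b)] → w = 0.55
R3: tight=0.55, low=0.90; AND[min(a, b)] → w = 0.55
Rules with consequent 'low': {R1, R3} → strengths 0.61, 0.55
Aggregate via t-conorm [max(a, b)]: 0.61

0.61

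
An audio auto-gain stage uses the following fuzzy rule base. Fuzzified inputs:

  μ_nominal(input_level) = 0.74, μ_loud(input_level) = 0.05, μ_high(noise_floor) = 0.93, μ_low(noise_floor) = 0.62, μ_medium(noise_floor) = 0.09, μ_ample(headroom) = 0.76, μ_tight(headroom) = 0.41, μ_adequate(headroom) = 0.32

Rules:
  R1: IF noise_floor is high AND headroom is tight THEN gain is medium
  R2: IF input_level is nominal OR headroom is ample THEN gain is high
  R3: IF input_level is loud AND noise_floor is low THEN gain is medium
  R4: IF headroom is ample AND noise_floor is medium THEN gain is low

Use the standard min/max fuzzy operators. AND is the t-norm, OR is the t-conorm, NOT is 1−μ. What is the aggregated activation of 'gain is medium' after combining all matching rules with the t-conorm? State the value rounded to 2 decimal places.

R1: high=0.93, tight=0.41; AND[min(a, b)] → w = 0.41
R2: nominal=0.74, ample=0.76; OR[max(a, b)] → w = 0.76
R3: loud=0.05, low=0.62; AND[min(a, b)] → w = 0.05
R4: ample=0.76, medium=0.09; AND[min(a, b)] → w = 0.09
Rules with consequent 'medium': {R1, R3} → strengths 0.41, 0.05
Aggregate via t-conorm [max(a, b)]: 0.41

0.41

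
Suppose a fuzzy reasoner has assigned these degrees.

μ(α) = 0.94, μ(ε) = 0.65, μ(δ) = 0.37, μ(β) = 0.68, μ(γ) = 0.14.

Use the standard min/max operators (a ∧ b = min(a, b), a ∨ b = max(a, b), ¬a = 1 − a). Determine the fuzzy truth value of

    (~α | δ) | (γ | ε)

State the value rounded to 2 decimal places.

0.65

~α = 1 − 0.94 = 0.06
~α | δ = max(a, b) on (0.06, 0.37) = 0.37
γ | ε = max(a, b) on (0.14, 0.65) = 0.65
(~α | δ) | (γ | ε) = max(a, b) on (0.37, 0.65) = 0.65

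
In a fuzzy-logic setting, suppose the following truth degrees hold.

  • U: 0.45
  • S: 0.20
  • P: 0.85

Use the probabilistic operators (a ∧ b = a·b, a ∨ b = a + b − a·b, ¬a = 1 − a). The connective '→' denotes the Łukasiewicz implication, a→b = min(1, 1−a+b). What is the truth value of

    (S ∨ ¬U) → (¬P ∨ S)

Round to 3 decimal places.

0.680

¬U = 1 − 0.4500 = 0.5500
S ∨ ¬U = a + b − a·b on (0.2000, 0.5500) = 0.6400
¬P = 1 − 0.8500 = 0.1500
¬P ∨ S = a + b − a·b on (0.1500, 0.2000) = 0.3200
(S ∨ ¬U) → (¬P ∨ S)  [Łukasiewicz: min(1, 1−a+b)] with a=0.6400, b=0.3200 → 0.6800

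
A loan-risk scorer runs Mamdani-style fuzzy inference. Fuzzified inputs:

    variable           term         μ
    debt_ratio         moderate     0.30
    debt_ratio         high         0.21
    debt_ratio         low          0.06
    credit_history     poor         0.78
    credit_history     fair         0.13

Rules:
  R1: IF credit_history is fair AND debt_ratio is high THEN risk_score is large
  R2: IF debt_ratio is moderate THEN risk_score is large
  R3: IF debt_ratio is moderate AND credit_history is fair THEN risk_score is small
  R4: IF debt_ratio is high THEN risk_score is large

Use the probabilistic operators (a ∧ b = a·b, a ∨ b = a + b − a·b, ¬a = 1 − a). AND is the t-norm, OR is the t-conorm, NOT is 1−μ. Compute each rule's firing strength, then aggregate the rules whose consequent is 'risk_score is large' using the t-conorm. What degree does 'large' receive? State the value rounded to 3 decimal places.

0.462

R1: fair=0.13, high=0.21; AND[a·b] → w = 0.0273
R2: moderate=0.30 → w = 0.3000
R3: moderate=0.30, fair=0.13; AND[a·b] → w = 0.0390
R4: high=0.21 → w = 0.2100
Rules with consequent 'large': {R1, R2, R4} → strengths 0.0273, 0.3000, 0.2100
Aggregate via t-conorm [a + b − a·b]: 0.4621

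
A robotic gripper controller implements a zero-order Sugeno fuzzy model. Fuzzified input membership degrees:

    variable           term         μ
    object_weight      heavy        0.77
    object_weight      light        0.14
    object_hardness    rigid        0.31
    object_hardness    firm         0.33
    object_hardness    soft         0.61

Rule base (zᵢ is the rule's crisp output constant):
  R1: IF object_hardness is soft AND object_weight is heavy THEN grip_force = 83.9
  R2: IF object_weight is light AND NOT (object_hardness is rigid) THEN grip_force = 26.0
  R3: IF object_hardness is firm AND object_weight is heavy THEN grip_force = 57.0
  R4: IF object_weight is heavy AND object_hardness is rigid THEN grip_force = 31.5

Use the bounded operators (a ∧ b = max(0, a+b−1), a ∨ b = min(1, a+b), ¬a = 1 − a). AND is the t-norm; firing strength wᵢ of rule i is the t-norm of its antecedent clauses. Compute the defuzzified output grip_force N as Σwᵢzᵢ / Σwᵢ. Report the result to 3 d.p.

R1 (z=83.9): soft=0.61, heavy=0.77; AND[max(0, a+b−1)] → w = 0.38
R2 (z=26.0): light=0.14, ¬rigid=1−0.31=0.69; AND[max(0, a+b−1)] → w = 0.00
R3 (z=57.0): firm=0.33, heavy=0.77; AND[max(0, a+b−1)] → w = 0.10
R4 (z=31.5): heavy=0.77, rigid=0.31; AND[max(0, a+b−1)] → w = 0.08
Weighted average = (0.38·83.9 + 0.00·26.0 + 0.10·57.0 + 0.08·31.5) / (0.38 + 0.00 + 0.10 + 0.08)
  = 40.1020 / 0.5600 = 71.611

71.611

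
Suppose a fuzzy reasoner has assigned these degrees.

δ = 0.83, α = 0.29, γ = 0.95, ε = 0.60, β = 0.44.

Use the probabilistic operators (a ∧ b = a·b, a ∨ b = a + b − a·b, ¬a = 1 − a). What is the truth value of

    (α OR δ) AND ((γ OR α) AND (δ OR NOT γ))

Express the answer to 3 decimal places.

0.711

α OR δ = a + b − a·b on (0.2900, 0.8300) = 0.8793
γ OR α = a + b − a·b on (0.9500, 0.2900) = 0.9645
NOT γ = 1 − 0.9500 = 0.0500
δ OR NOT γ = a + b − a·b on (0.8300, 0.0500) = 0.8385
(γ OR α) AND (δ OR NOT γ) = a·b on (0.9645, 0.8385) = 0.8087
(α OR δ) AND ((γ OR α) AND (δ OR NOT γ)) = a·b on (0.8793, 0.8087) = 0.7111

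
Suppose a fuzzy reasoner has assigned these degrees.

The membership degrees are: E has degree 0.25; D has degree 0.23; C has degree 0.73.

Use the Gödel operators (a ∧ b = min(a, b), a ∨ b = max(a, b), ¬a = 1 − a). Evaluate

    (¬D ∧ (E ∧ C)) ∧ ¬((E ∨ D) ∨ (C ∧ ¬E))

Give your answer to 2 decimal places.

0.25

¬D = 1 − 0.23 = 0.77
E ∧ C = min(a, b) on (0.25, 0.73) = 0.25
¬D ∧ (E ∧ C) = min(a, b) on (0.77, 0.25) = 0.25
E ∨ D = max(a, b) on (0.25, 0.23) = 0.25
¬E = 1 − 0.25 = 0.75
C ∧ ¬E = min(a, b) on (0.73, 0.75) = 0.73
(E ∨ D) ∨ (C ∧ ¬E) = max(a, b) on (0.25, 0.73) = 0.73
¬((E ∨ D) ∨ (C ∧ ¬E)) = 1 − 0.73 = 0.27
(¬D ∧ (E ∧ C)) ∧ ¬((E ∨ D) ∨ (C ∧ ¬E)) = min(a, b) on (0.25, 0.27) = 0.25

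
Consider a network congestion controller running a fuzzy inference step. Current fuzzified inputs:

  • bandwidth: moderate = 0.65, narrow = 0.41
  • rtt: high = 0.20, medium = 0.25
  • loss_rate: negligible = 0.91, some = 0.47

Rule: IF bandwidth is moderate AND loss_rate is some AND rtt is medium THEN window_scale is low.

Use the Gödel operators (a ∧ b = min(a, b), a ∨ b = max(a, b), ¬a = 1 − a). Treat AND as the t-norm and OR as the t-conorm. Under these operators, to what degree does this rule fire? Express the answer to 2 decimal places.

firing strength: moderate=0.65, some=0.47, medium=0.25; AND[min(a, b)] → w = 0.25

0.25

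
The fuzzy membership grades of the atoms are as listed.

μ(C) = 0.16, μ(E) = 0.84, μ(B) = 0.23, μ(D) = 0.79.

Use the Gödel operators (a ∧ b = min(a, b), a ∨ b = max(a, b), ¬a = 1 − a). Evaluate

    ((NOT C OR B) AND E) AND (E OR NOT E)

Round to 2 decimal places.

NOT C = 1 − 0.16 = 0.84
NOT C OR B = max(a, b) on (0.84, 0.23) = 0.84
(NOT C OR B) AND E = min(a, b) on (0.84, 0.84) = 0.84
NOT E = 1 − 0.84 = 0.16
E OR NOT E = max(a, b) on (0.84, 0.16) = 0.84
((NOT C OR B) AND E) AND (E OR NOT E) = min(a, b) on (0.84, 0.84) = 0.84

0.84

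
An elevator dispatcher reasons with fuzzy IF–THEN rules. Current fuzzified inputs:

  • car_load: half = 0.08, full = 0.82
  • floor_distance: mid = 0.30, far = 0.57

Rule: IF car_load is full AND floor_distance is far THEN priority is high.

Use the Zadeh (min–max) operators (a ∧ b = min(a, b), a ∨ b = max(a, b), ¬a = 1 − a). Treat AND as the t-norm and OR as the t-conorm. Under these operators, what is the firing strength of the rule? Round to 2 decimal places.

0.57

firing strength: full=0.82, far=0.57; AND[min(a, b)] → w = 0.57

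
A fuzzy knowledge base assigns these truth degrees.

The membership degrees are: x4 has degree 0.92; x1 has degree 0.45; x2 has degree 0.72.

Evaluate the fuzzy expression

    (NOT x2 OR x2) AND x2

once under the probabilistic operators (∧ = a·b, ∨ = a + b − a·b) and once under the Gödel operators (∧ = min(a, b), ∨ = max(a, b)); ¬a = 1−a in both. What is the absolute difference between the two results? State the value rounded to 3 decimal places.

Under probabilistic:
  NOT x2 = 1 − 0.7200 = 0.2800
  NOT x2 OR x2 = a + b − a·b on (0.2800, 0.7200) = 0.7984
  (NOT x2 OR x2) AND x2 = a·b on (0.7984, 0.7200) = 0.5748
  → value = 0.5748
Under Gödel:
  NOT x2 = 1 − 0.72 = 0.28
  NOT x2 OR x2 = max(a, b) on (0.28, 0.72) = 0.72
  (NOT x2 OR x2) AND x2 = min(a, b) on (0.72, 0.72) = 0.72
  → value = 0.7200
|0.5748 − 0.7200| = 0.145

0.145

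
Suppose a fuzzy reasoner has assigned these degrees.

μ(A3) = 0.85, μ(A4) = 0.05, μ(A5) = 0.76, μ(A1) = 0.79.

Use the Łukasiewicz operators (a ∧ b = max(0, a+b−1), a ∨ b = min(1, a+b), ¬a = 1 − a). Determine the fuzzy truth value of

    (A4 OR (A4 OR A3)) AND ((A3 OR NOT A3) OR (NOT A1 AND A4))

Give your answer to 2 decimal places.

A4 OR A3 = min(1, a+b) on (0.05, 0.85) = 0.90
A4 OR (A4 OR A3) = min(1, a+b) on (0.05, 0.90) = 0.95
NOT A3 = 1 − 0.85 = 0.15
A3 OR NOT A3 = min(1, a+b) on (0.85, 0.15) = 1.00
NOT A1 = 1 − 0.79 = 0.21
NOT A1 AND A4 = max(0, a+b−1) on (0.21, 0.05) = 0.00
(A3 OR NOT A3) OR (NOT A1 AND A4) = min(1, a+b) on (1.00, 0.00) = 1.00
(A4 OR (A4 OR A3)) AND ((A3 OR NOT A3) OR (NOT A1 AND A4)) = max(0, a+b−1) on (0.95, 1.00) = 0.95

0.95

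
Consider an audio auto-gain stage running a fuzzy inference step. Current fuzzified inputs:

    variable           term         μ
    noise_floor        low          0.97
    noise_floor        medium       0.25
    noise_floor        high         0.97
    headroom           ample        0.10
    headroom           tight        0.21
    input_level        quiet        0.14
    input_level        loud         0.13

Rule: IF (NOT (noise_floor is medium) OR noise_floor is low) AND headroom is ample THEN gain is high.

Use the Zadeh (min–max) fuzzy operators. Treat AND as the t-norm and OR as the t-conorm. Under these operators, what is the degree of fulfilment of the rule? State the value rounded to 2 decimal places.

firing strength: (¬medium=1−0.25=0.75 OR low=0.97) = 0.97; AND[min(a, b)] with ample=0.10 → w = 0.10

0.10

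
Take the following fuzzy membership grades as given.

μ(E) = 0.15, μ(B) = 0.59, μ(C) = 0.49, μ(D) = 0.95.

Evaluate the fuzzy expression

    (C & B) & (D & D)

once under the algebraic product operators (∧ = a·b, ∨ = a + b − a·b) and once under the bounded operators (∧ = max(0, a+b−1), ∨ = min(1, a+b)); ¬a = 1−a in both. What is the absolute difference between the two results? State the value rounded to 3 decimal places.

Under algebraic product:
  C & B = a·b on (0.4900, 0.5900) = 0.2891
  D & D = a·b on (0.9500, 0.9500) = 0.9025
  (C & B) & (D & D) = a·b on (0.2891, 0.9025) = 0.2609
  → value = 0.2609
Under bounded:
  C & B = max(0, a+b−1) on (0.49, 0.59) = 0.08
  D & D = max(0, a+b−1) on (0.95, 0.95) = 0.90
  (C & B) & (D & D) = max(0, a+b−1) on (0.08, 0.90) = 0.00
  → value = 0.0000
|0.2609 − 0.0000| = 0.261

0.261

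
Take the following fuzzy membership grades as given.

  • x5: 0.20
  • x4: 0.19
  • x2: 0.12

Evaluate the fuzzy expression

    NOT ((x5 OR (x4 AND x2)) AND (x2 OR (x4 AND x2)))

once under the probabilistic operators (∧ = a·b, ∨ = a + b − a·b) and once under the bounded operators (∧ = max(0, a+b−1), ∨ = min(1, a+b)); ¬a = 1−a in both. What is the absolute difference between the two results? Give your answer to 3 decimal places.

0.031

Under probabilistic:
  x4 AND x2 = a·b on (0.1900, 0.1200) = 0.0228
  x5 OR (x4 AND x2) = a + b − a·b on (0.2000, 0.0228) = 0.2182
  x4 AND x2 = a·b on (0.1900, 0.1200) = 0.0228
  x2 OR (x4 AND x2) = a + b − a·b on (0.1200, 0.0228) = 0.1401
  (x5 OR (x4 AND x2)) AND (x2 OR (x4 AND x2)) = a·b on (0.2182, 0.1401) = 0.0306
  NOT ((x5 OR (x4 AND x2)) AND (x2 OR (x4 AND x2))) = 1 − 0.0306 = 0.9694
  → value = 0.9694
Under bounded:
  x4 AND x2 = max(0, a+b−1) on (0.19, 0.12) = 0.00
  x5 OR (x4 AND x2) = min(1, a+b) on (0.20, 0.00) = 0.20
  x4 AND x2 = max(0, a+b−1) on (0.19, 0.12) = 0.00
  x2 OR (x4 AND x2) = min(1, a+b) on (0.12, 0.00) = 0.12
  (x5 OR (x4 AND x2)) AND (x2 OR (x4 AND x2)) = max(0, a+b−1) on (0.20, 0.12) = 0.00
  NOT ((x5 OR (x4 AND x2)) AND (x2 OR (x4 AND x2))) = 1 − 0.00 = 1.00
  → value = 1.0000
|0.9694 − 1.0000| = 0.031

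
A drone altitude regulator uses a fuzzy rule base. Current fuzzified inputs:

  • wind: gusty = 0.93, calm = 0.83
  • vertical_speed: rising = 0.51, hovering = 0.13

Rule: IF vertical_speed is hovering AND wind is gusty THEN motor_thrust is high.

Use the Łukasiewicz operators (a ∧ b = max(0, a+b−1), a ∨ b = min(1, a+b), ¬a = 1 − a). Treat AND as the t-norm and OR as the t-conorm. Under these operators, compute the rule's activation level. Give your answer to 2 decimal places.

0.06

firing strength: hovering=0.13, gusty=0.93; AND[max(0, a+b−1)] → w = 0.06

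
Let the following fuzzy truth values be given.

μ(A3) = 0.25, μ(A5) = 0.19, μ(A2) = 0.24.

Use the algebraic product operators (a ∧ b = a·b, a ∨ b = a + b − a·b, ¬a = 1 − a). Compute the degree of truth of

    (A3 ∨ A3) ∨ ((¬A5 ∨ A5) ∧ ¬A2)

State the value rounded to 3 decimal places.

0.799

A3 ∨ A3 = a + b − a·b on (0.2500, 0.2500) = 0.4375
¬A5 = 1 − 0.1900 = 0.8100
¬A5 ∨ A5 = a + b − a·b on (0.8100, 0.1900) = 0.8461
¬A2 = 1 − 0.2400 = 0.7600
(¬A5 ∨ A5) ∧ ¬A2 = a·b on (0.8461, 0.7600) = 0.6430
(A3 ∨ A3) ∨ ((¬A5 ∨ A5) ∧ ¬A2) = a + b − a·b on (0.4375, 0.6430) = 0.7992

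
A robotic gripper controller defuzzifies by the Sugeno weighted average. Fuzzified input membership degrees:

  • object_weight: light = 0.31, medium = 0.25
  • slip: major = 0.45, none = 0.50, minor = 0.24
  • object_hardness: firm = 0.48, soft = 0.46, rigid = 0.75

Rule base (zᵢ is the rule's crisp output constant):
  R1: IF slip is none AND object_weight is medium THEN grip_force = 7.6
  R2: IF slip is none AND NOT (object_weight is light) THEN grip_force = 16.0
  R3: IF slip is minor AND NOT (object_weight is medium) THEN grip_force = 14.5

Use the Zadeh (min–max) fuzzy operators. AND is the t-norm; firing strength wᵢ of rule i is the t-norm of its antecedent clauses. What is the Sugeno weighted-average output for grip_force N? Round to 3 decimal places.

R1 (z=7.6): none=0.50, medium=0.25; AND[min(a, b)] → w = 0.25
R2 (z=16.0): none=0.50, ¬light=1−0.31=0.69; AND[min(a, b)] → w = 0.50
R3 (z=14.5): minor=0.24, ¬medium=1−0.25=0.75; AND[min(a, b)] → w = 0.24
Weighted average = (0.25·7.6 + 0.50·16.0 + 0.24·14.5) / (0.25 + 0.50 + 0.24)
  = 13.3800 / 0.9900 = 13.515

13.515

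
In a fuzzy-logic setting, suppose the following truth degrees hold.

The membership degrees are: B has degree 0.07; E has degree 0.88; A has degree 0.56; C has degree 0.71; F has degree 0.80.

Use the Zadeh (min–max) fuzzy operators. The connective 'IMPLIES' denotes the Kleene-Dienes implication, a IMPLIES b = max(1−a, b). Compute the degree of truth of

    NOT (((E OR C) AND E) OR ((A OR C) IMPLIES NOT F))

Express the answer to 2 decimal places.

0.12

E OR C = max(a, b) on (0.88, 0.71) = 0.88
(E OR C) AND E = min(a, b) on (0.88, 0.88) = 0.88
A OR C = max(a, b) on (0.56, 0.71) = 0.71
NOT F = 1 − 0.80 = 0.20
(A OR C) IMPLIES NOT F  [Kleene-Dienes: max(1−a, b)] with a=0.71, b=0.20 → 0.29
((E OR C) AND E) OR ((A OR C) IMPLIES NOT F) = max(a, b) on (0.88, 0.29) = 0.88
NOT (((E OR C) AND E) OR ((A OR C) IMPLIES NOT F)) = 1 − 0.88 = 0.12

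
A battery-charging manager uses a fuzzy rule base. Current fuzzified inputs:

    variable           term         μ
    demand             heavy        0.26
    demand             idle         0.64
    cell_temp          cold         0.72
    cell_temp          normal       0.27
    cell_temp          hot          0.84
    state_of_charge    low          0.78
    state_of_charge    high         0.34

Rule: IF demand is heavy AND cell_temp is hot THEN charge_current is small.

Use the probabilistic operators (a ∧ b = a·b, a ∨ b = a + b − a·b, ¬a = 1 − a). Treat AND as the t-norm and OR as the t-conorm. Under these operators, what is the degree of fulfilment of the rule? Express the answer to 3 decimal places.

0.218

firing strength: heavy=0.26, hot=0.84; AND[a·b] → w = 0.2184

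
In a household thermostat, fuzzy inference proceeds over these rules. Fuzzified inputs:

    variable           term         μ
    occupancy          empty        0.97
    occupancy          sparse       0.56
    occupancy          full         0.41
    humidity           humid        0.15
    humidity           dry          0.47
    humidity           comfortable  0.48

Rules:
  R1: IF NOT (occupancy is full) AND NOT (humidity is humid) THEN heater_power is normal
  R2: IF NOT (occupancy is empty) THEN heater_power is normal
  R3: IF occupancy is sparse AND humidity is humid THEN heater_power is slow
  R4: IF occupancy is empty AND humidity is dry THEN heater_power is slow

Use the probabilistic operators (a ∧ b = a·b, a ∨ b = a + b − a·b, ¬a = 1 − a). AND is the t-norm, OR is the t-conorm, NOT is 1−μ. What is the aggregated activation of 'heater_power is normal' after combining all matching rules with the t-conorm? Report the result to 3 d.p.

0.516

R1: ¬full=1−0.41=0.59, ¬humid=1−0.15=0.85; AND[a·b] → w = 0.5015
R2: ¬empty=1−0.97=0.03 → w = 0.0300
R3: sparse=0.56, humid=0.15; AND[a·b] → w = 0.0840
R4: empty=0.97, dry=0.47; AND[a·b] → w = 0.4559
Rules with consequent 'normal': {R1, R2} → strengths 0.5015, 0.0300
Aggregate via t-conorm [a + b − a·b]: 0.5165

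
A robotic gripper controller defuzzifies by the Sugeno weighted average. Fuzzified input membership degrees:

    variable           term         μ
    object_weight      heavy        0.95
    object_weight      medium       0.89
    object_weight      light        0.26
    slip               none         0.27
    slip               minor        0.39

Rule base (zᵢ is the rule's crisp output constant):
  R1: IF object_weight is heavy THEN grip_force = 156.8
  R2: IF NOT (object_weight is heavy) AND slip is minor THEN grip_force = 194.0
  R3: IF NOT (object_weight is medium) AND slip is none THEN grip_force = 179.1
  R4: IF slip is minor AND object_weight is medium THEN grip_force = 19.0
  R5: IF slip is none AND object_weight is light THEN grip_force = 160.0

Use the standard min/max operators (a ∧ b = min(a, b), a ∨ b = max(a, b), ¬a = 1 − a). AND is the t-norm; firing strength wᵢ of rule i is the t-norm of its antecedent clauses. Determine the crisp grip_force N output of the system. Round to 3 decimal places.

R1 (z=156.8): heavy=0.95 → w = 0.95
R2 (z=194.0): ¬heavy=1−0.95=0.05, minor=0.39; AND[min(a, b)] → w = 0.05
R3 (z=179.1): ¬medium=1−0.89=0.11, none=0.27; AND[min(a, b)] → w = 0.11
R4 (z=19.0): minor=0.39, medium=0.89; AND[min(a, b)] → w = 0.39
R5 (z=160.0): none=0.27, light=0.26; AND[min(a, b)] → w = 0.26
Weighted average = (0.95·156.8 + 0.05·194.0 + 0.11·179.1 + 0.39·19.0 + 0.26·160.0) / (0.95 + 0.05 + 0.11 + 0.39 + 0.26)
  = 227.3710 / 1.7600 = 129.188

129.188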